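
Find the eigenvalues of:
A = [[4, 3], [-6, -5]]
λ = -2, 1

Solve det(A - λI) = 0. For a 2×2 matrix this is λ² - (trace)λ + det = 0.
trace(A) = 4 - 5 = -1.
det(A) = (4)*(-5) - (3)*(-6) = -20 + 18 = -2.
Characteristic equation: λ² - (-1)λ + (-2) = 0.
Discriminant: (-1)² - 4*(-2) = 1 + 8 = 9.
Roots: λ = (-1 ± √9) / 2 = -2, 1.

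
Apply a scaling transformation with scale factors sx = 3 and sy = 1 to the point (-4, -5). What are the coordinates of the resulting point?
(-12, -5)

Scaling matrix:
[[3, 0], [0, 1]]
Result: (-4 × 3, -5 × 1) = (-12, -5)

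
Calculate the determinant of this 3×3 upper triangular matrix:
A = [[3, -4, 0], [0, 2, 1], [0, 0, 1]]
6

The determinant of a triangular matrix is the product of its diagonal entries (the off-diagonal entries above the diagonal do not affect it).
det(A) = (3) * (2) * (1) = 6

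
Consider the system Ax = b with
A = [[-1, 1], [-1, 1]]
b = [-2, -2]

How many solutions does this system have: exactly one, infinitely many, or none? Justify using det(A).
Infinitely many solutions

det(A) = (-1)*(1) - (1)*(-1) = 0, so A is singular (column 2 is -1 times column 1).
b = [-2, -2] = 2 * column 1 of A, so b lies in the column space of A.
A singular matrix whose right-hand side is in its column space gives a 1-parameter family of solutions — infinitely many.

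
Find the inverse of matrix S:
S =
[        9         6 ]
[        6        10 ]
det(S) = 54
S⁻¹ =
[     5/27      -1/9 ]
[     -1/9       1/6 ]

For a 2×2 matrix S = [[a, b], [c, d]] with det(S) ≠ 0, S⁻¹ = (1/det(S)) * [[d, -b], [-c, a]].
det(S) = (9)*(10) - (6)*(6) = 90 - 36 = 54.
S⁻¹ = (1/54) * [[10, -6], [-6, 9]].
Dividing each entry by 54 and reducing:
S⁻¹ =
[     5/27      -1/9 ]
[     -1/9       1/6 ]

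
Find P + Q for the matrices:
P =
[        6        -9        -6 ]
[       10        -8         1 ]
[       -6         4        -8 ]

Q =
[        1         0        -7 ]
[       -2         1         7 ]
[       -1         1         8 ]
P + Q =
[        7        -9       -13 ]
[        8        -7         8 ]
[       -7         5         0 ]

Matrix addition is elementwise: (P+Q)[i][j] = P[i][j] + Q[i][j].
  (P+Q)[0][0] = (6) + (1) = 7
  (P+Q)[0][1] = (-9) + (0) = -9
  (P+Q)[0][2] = (-6) + (-7) = -13
  (P+Q)[1][0] = (10) + (-2) = 8
  (P+Q)[1][1] = (-8) + (1) = -7
  (P+Q)[1][2] = (1) + (7) = 8
  (P+Q)[2][0] = (-6) + (-1) = -7
  (P+Q)[2][1] = (4) + (1) = 5
  (P+Q)[2][2] = (-8) + (8) = 0
P + Q =
[        7        -9       -13 ]
[        8        -7         8 ]
[       -7         5         0 ]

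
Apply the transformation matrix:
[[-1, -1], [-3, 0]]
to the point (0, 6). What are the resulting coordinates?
(-6, 0)

Matrix multiplication:
[[-1, -1], [-3, 0]] × [0, 6]ᵀ
= [-1×0 + -1×6, -3×0 + 0×6]ᵀ
= [-6.0000, 0.0000]ᵀ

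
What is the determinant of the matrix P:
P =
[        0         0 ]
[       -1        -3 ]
det(P) = 0

For a 2×2 matrix [[a, b], [c, d]], det = a*d - b*c.
det(P) = (0)*(-3) - (0)*(-1) = 0 - 0 = 0.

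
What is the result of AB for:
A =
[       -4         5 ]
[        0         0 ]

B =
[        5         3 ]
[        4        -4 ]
AB =
[        0       -32 ]
[        0         0 ]

Matrix multiplication: (AB)[i][j] = sum over k of A[i][k] * B[k][j].
  (AB)[0][0] = (-4)*(5) + (5)*(4) = 0
  (AB)[0][1] = (-4)*(3) + (5)*(-4) = -32
  (AB)[1][0] = (0)*(5) + (0)*(4) = 0
  (AB)[1][1] = (0)*(3) + (0)*(-4) = 0
AB =
[        0       -32 ]
[        0         0 ]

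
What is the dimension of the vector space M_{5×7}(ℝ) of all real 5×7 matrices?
Dimension = 35

A real 5×7 matrix is determined by its 5·7 = 35 independent entries.
A standard basis is {E_ij : 1 ≤ i ≤ 5, 1 ≤ j ≤ 7}, where E_ij has a 1 in position (i, j) and 0 elsewhere — there are 35 such matrices, and they are linearly independent and span M_{5×7}(ℝ).
Therefore dim(M_{5×7}(ℝ)) = 35.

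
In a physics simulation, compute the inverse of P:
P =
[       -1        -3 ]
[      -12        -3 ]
det(P) = -33
P⁻¹ =
[     1/11     -1/11 ]
[    -4/11      1/33 ]

For a 2×2 matrix P = [[a, b], [c, d]] with det(P) ≠ 0, P⁻¹ = (1/det(P)) * [[d, -b], [-c, a]].
det(P) = (-1)*(-3) - (-3)*(-12) = 3 - 36 = -33.
P⁻¹ = (1/-33) * [[-3, 3], [12, -1]].
Dividing each entry by -33 and reducing:
P⁻¹ =
[     1/11     -1/11 ]
[    -4/11      1/33 ]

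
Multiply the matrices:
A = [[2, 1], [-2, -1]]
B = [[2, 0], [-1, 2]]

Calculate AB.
[[3, 2], [-3, -2]]

Each entry (i,j) of AB = sum over k of A[i][k]*B[k][j].
(AB)[0][0] = (2)*(2) + (1)*(-1) = 3
(AB)[0][1] = (2)*(0) + (1)*(2) = 2
(AB)[1][0] = (-2)*(2) + (-1)*(-1) = -3
(AB)[1][1] = (-2)*(0) + (-1)*(2) = -2
AB = [[3, 2], [-3, -2]]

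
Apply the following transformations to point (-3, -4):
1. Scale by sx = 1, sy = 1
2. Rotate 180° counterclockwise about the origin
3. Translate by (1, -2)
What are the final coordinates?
(4, 2)

Step 1: Scale → (-3, -4)
Step 2: Rotate 180° → (3, 4)
Step 3: Translate → (4, 2)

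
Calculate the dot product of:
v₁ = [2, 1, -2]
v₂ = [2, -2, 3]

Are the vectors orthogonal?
-4, No

The dot product is the sum of products of corresponding components.
v₁·v₂ = (2)*(2) + (1)*(-2) + (-2)*(3) = 4 - 2 - 6 = -4.
Two vectors are orthogonal iff their dot product is 0; here the dot product is -4, so the vectors are not orthogonal.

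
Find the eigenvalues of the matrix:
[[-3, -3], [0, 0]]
λ = -3 and λ = 0

Characteristic equation: det(A - λI) = 0
λ² - (trace)λ + (det) = 0
λ² - (-3)λ + (0) = 0
λ² + 3λ + 0 = 0
Solving: λ = -3, 0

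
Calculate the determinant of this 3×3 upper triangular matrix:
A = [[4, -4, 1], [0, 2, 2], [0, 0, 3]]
24

The determinant of a triangular matrix is the product of its diagonal entries (the off-diagonal entries above the diagonal do not affect it).
det(A) = (4) * (2) * (3) = 24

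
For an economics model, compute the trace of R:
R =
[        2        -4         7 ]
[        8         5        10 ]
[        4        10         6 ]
tr(R) = 2 + 5 + 6 = 13

The trace of a square matrix is the sum of its diagonal entries.
Diagonal entries of R: R[0][0] = 2, R[1][1] = 5, R[2][2] = 6.
tr(R) = 2 + 5 + 6 = 13.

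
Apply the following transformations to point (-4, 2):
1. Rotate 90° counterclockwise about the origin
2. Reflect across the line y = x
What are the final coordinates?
(-4, -2)

Step 1: Rotate 90° → (-2, -4)
Step 2: Reflect across the line y = x → (-4, -2)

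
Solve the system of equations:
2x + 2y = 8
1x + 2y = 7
x = 1, y = 3

Use elimination (row reduction):
Equation 1: 2x + 2y = 8.
Equation 2: 1x + 2y = 7.
Multiply Eq1 by 1 and Eq2 by 2: 2x + 2y = 8;  2x + 4y = 14.
Subtract: (2)y = 6, so y = 3.
Back-substitute into Eq1: 2x + 2*(3) = 8, so x = 1.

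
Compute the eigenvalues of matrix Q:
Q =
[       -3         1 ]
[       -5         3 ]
λ = -2, 2

Solve det(Q - λI) = 0. For a 2×2 matrix the characteristic equation is λ² - (trace)λ + det = 0.
trace(Q) = a + d = -3 + 3 = 0.
det(Q) = a*d - b*c = (-3)*(3) - (1)*(-5) = -9 + 5 = -4.
Characteristic equation: λ² - (0)λ + (-4) = 0.
Discriminant = (0)² - 4*(-4) = 0 + 16 = 16.
λ = (0 ± √16) / 2 = (0 ± 4) / 2 = -2, 2.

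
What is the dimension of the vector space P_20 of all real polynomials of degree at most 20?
Dimension = 21

A polynomial of degree at most 20 can be written as a₀ + a₁x + a₂x² + … + a_20x^20, with 21 free coefficients a₀, …, a_20.
The set {1, x, x², …, x^20} is a basis: it spans P_20 (every such polynomial is a linear combination of these) and is linearly independent (a polynomial is zero iff all its coefficients are zero).
Therefore dim(P_20) = 20 + 1 = 21.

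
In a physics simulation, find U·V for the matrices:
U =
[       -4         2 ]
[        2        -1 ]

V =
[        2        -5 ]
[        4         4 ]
UV =
[        0        28 ]
[        0       -14 ]

Matrix multiplication: (UV)[i][j] = sum over k of U[i][k] * V[k][j].
  (UV)[0][0] = (-4)*(2) + (2)*(4) = 0
  (UV)[0][1] = (-4)*(-5) + (2)*(4) = 28
  (UV)[1][0] = (2)*(2) + (-1)*(4) = 0
  (UV)[1][1] = (2)*(-5) + (-1)*(4) = -14
UV =
[        0        28 ]
[        0       -14 ]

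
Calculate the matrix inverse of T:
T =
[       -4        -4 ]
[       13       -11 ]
det(T) = 96
T⁻¹ =
[   -11/96      1/24 ]
[   -13/96     -1/24 ]

For a 2×2 matrix T = [[a, b], [c, d]] with det(T) ≠ 0, T⁻¹ = (1/det(T)) * [[d, -b], [-c, a]].
det(T) = (-4)*(-11) - (-4)*(13) = 44 + 52 = 96.
T⁻¹ = (1/96) * [[-11, 4], [-13, -4]].
Dividing each entry by 96 and reducing:
T⁻¹ =
[   -11/96      1/24 ]
[   -13/96     -1/24 ]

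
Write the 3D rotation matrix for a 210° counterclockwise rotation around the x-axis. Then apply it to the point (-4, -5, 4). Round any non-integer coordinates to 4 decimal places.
R = [[1, 0, 0], [0, -√3/2, 1/2], [0, -1/2, -√3/2]]; R·(-4, -5, 4) = (-4.0000, 6.3301, -0.9641)

Rotation matrix for 210° around x-axis:
cos(210°) = -√3/2, sin(210°) = -1/2
R = [[1, 0, 0], [0, -√3/2, 1/2], [0, -1/2, -√3/2]]
Apply to (-4, -5, 4): R·[-4, -5, 4]ᵀ = (-4.0000, 6.3301, -0.9641)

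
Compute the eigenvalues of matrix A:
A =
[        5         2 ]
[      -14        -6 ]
λ = -2, 1

Solve det(A - λI) = 0. For a 2×2 matrix the characteristic equation is λ² - (trace)λ + det = 0.
trace(A) = a + d = 5 - 6 = -1.
det(A) = a*d - b*c = (5)*(-6) - (2)*(-14) = -30 + 28 = -2.
Characteristic equation: λ² - (-1)λ + (-2) = 0.
Discriminant = (-1)² - 4*(-2) = 1 + 8 = 9.
λ = (-1 ± √9) / 2 = (-1 ± 3) / 2 = -2, 1.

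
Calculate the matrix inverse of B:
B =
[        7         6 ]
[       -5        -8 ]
det(B) = -26
B⁻¹ =
[     4/13      3/13 ]
[    -5/26     -7/26 ]

For a 2×2 matrix B = [[a, b], [c, d]] with det(B) ≠ 0, B⁻¹ = (1/det(B)) * [[d, -b], [-c, a]].
det(B) = (7)*(-8) - (6)*(-5) = -56 + 30 = -26.
B⁻¹ = (1/-26) * [[-8, -6], [5, 7]].
Dividing each entry by -26 and reducing:
B⁻¹ =
[     4/13      3/13 ]
[    -5/26     -7/26 ]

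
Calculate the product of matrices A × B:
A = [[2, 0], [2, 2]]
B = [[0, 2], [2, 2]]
[[0, 4], [4, 8]]

Matrix multiplication:
C[0][0] = 2×0 + 0×2 = 0
C[0][1] = 2×2 + 0×2 = 4
C[1][0] = 2×0 + 2×2 = 4
C[1][1] = 2×2 + 2×2 = 8
Result: [[0, 4], [4, 8]]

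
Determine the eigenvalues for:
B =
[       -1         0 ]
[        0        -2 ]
λ = -2, -1

Solve det(B - λI) = 0. For a 2×2 matrix the characteristic equation is λ² - (trace)λ + det = 0.
trace(B) = a + d = -1 - 2 = -3.
det(B) = a*d - b*c = (-1)*(-2) - (0)*(0) = 2 - 0 = 2.
Characteristic equation: λ² - (-3)λ + (2) = 0.
Discriminant = (-3)² - 4*(2) = 9 - 8 = 1.
λ = (-3 ± √1) / 2 = (-3 ± 1) / 2 = -2, -1.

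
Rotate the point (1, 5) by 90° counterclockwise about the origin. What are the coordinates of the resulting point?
(-5, 1)

Rotation matrix R(θ) = [[cos θ, -sin θ], [sin θ, cos θ]]; for θ = 90°:
R = [[0, -1], [1, 0]]
Result: R × [1, 5]ᵀ = [0·1 + (-1)·5, 1·1 + (0)·5]ᵀ = (-5, 1)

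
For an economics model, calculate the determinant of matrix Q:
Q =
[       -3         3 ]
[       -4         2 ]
det(Q) = 6

For a 2×2 matrix [[a, b], [c, d]], det = a*d - b*c.
det(Q) = (-3)*(2) - (3)*(-4) = -6 + 12 = 6.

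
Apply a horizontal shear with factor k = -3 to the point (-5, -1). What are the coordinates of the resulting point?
(-2, -1)

Shear matrix for horizontal shear with factor k = -3:
[[1, -3], [0, 1]]
Result: (-5, -1) → (-2, -1)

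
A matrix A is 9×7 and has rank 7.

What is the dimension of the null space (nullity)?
0

The rank-nullity theorem for an m×n matrix states:
rank(A) + nullity(A) = n (the number of columns).
Here n = 7 and rank(A) = 7, so nullity(A) = 7 - 7 = 0.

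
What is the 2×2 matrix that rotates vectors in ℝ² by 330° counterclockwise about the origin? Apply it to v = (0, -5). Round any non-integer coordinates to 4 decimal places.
R = [[√3/2, 1/2], [-1/2, √3/2]]; R·v = (-2.5000, -4.3301)

A counterclockwise rotation by angle θ in ℝ² has matrix R(θ) = [[cos θ, -sin θ], [sin θ, cos θ]].
For θ = 330°: cos θ = √3/2, sin θ = -1/2.
R(330°) = [[√3/2, 1/2], [-1/2, √3/2]].
R·v = [√3/2·0 + (1/2)·-5, -1/2·0 + √3/2·-5] = (-2.5000, -4.3301).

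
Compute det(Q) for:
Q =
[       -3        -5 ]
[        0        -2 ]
det(Q) = 6

For a 2×2 matrix [[a, b], [c, d]], det = a*d - b*c.
det(Q) = (-3)*(-2) - (-5)*(0) = 6 - 0 = 6.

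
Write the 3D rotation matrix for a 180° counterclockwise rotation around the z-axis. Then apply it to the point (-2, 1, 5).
R = [[-1, 0, 0], [0, -1, 0], [0, 0, 1]]; R·(-2, 1, 5) = (2, -1, 5)

Rotation matrix for 180° around z-axis:
cos(180°) = -1, sin(180°) = 0
R = [[-1, 0, 0], [0, -1, 0], [0, 0, 1]]
Apply to (-2, 1, 5): R·[-2, 1, 5]ᵀ = (2, -1, 5)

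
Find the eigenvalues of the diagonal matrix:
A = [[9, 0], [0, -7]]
λ₁ = 9, λ₂ = -7

The characteristic polynomial of A is det(A - λI) = (9 - λ)(-7 - λ) = 0.
The roots are λ = 9 and λ = -7, so the eigenvalues are the diagonal entries.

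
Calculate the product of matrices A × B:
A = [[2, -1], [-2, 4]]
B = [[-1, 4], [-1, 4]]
[[-1, 4], [-2, 8]]

Matrix multiplication:
C[0][0] = 2×-1 + -1×-1 = -1
C[0][1] = 2×4 + -1×4 = 4
C[1][0] = -2×-1 + 4×-1 = -2
C[1][1] = -2×4 + 4×4 = 8
Result: [[-1, 4], [-2, 8]]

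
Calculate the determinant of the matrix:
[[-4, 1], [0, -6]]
24

For a 2×2 matrix [[a, b], [c, d]], det = ad - bc
det = (-4)(-6) - (1)(0) = 24 - 0 = 24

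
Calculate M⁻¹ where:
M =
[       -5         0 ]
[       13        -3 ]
det(M) = 15
M⁻¹ =
[     -1/5         0 ]
[   -13/15      -1/3 ]

For a 2×2 matrix M = [[a, b], [c, d]] with det(M) ≠ 0, M⁻¹ = (1/det(M)) * [[d, -b], [-c, a]].
det(M) = (-5)*(-3) - (0)*(13) = 15 - 0 = 15.
M⁻¹ = (1/15) * [[-3, 0], [-13, -5]].
Dividing each entry by 15 and reducing:
M⁻¹ =
[     -1/5         0 ]
[   -13/15      -1/3 ]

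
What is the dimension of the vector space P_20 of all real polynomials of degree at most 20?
Dimension = 21

A polynomial of degree at most 20 can be written as a₀ + a₁x + a₂x² + … + a_20x^20, with 21 free coefficients a₀, …, a_20.
The set {1, x, x², …, x^20} is a basis: it spans P_20 (every such polynomial is a linear combination of these) and is linearly independent (a polynomial is zero iff all its coefficients are zero).
Therefore dim(P_20) = 20 + 1 = 21.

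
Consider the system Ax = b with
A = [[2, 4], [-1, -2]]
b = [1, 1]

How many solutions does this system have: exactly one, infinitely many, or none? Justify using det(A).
No solution

det(A) = (2)*(-2) - (4)*(-1) = 0, so A is singular.
The column space of A is span(column 1) = span([2, -1]).
b = [1, 1] is not a scalar multiple of column 1, so b ∉ column space and the system is inconsistent — no solution.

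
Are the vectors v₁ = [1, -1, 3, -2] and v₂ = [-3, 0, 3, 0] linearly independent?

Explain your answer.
Yes, linearly independent

Two vectors are linearly dependent iff one is a scalar multiple of the other.
No single scalar k satisfies v₂ = k·v₁ (the ratios of corresponding entries disagree), so v₁ and v₂ are linearly independent.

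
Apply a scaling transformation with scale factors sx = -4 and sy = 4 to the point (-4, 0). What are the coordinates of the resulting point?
(16, 0)

Scaling matrix:
[[-4, 0], [0, 4]]
Result: (-4 × -4, 0 × 4) = (16, 0)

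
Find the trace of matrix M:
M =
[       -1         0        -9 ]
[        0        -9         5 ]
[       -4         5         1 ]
tr(M) = -1 - 9 + 1 = -9

The trace of a square matrix is the sum of its diagonal entries.
Diagonal entries of M: M[0][0] = -1, M[1][1] = -9, M[2][2] = 1.
tr(M) = -1 - 9 + 1 = -9.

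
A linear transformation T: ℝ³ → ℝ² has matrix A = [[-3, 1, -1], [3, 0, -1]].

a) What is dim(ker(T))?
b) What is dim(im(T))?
dim(ker) = 1, dim(im) = 2

The two rows are not scalar multiples of one another (no single k satisfies row 2 = k × row 1), so they are linearly independent.
Thus rank(A) = 2.
dim(im(T)) = rank(A) = 2.
By the rank-nullity theorem applied to T: ℝ³ → ℝ², rank(A) + nullity(A) = 3 (the domain dimension), so dim(ker(T)) = 3 - 2 = 1.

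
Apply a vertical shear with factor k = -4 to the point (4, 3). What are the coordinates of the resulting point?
(4, -13)

Shear matrix for vertical shear with factor k = -4:
[[1, 0], [-4, 1]]
Result: (4, 3) → (4, -13)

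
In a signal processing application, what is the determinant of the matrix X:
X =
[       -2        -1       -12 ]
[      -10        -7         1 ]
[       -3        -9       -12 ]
det(X) = -891

Expand along row 0 (cofactor expansion): det(X) = a*(e*i - f*h) - b*(d*i - f*g) + c*(d*h - e*g), where the 3×3 is [[a, b, c], [d, e, f], [g, h, i]].
Minor M_00 = (-7)*(-12) - (1)*(-9) = 84 + 9 = 93.
Minor M_01 = (-10)*(-12) - (1)*(-3) = 120 + 3 = 123.
Minor M_02 = (-10)*(-9) - (-7)*(-3) = 90 - 21 = 69.
det(X) = (-2)*(93) - (-1)*(123) + (-12)*(69) = -186 + 123 - 828 = -891.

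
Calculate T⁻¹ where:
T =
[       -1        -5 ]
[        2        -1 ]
det(T) = 11
T⁻¹ =
[    -1/11      5/11 ]
[    -2/11     -1/11 ]

For a 2×2 matrix T = [[a, b], [c, d]] with det(T) ≠ 0, T⁻¹ = (1/det(T)) * [[d, -b], [-c, a]].
det(T) = (-1)*(-1) - (-5)*(2) = 1 + 10 = 11.
T⁻¹ = (1/11) * [[-1, 5], [-2, -1]].
Dividing each entry by 11 and reducing:
T⁻¹ =
[    -1/11      5/11 ]
[    -2/11     -1/11 ]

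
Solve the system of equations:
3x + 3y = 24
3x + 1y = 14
x = 3, y = 5

Use elimination (row reduction):
Equation 1: 3x + 3y = 24.
Equation 2: 3x + 1y = 14.
Multiply Eq1 by 3 and Eq2 by 3: 9x + 9y = 72;  9x + 3y = 42.
Subtract: (-6)y = -30, so y = 5.
Back-substitute into Eq1: 3x + 3*(5) = 24, so x = 3.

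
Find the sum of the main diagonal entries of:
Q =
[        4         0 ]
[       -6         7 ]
tr(Q) = 4 + 7 = 11

The trace of a square matrix is the sum of its diagonal entries.
Diagonal entries of Q: Q[0][0] = 4, Q[1][1] = 7.
tr(Q) = 4 + 7 = 11.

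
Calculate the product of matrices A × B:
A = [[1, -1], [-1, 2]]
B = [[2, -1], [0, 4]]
[[2, -5], [-2, 9]]

Matrix multiplication:
C[0][0] = 1×2 + -1×0 = 2
C[0][1] = 1×-1 + -1×4 = -5
C[1][0] = -1×2 + 2×0 = -2
C[1][1] = -1×-1 + 2×4 = 9
Result: [[2, -5], [-2, 9]]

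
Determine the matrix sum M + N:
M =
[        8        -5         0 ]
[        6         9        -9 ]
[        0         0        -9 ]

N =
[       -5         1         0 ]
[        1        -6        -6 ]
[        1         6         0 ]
M + N =
[        3        -4         0 ]
[        7         3       -15 ]
[        1         6        -9 ]

Matrix addition is elementwise: (M+N)[i][j] = M[i][j] + N[i][j].
  (M+N)[0][0] = (8) + (-5) = 3
  (M+N)[0][1] = (-5) + (1) = -4
  (M+N)[0][2] = (0) + (0) = 0
  (M+N)[1][0] = (6) + (1) = 7
  (M+N)[1][1] = (9) + (-6) = 3
  (M+N)[1][2] = (-9) + (-6) = -15
  (M+N)[2][0] = (0) + (1) = 1
  (M+N)[2][1] = (0) + (6) = 6
  (M+N)[2][2] = (-9) + (0) = -9
M + N =
[        3        -4         0 ]
[        7         3       -15 ]
[        1         6        -9 ]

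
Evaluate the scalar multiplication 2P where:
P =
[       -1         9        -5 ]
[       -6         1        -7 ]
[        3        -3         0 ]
2P =
[       -2        18       -10 ]
[      -12         2       -14 ]
[        6        -6         0 ]

Scalar multiplication is elementwise: (2P)[i][j] = 2 * P[i][j].
  (2P)[0][0] = 2 * (-1) = -2
  (2P)[0][1] = 2 * (9) = 18
  (2P)[0][2] = 2 * (-5) = -10
  (2P)[1][0] = 2 * (-6) = -12
  (2P)[1][1] = 2 * (1) = 2
  (2P)[1][2] = 2 * (-7) = -14
  (2P)[2][0] = 2 * (3) = 6
  (2P)[2][1] = 2 * (-3) = -6
  (2P)[2][2] = 2 * (0) = 0
2P =
[       -2        18       -10 ]
[      -12         2       -14 ]
[        6        -6         0 ]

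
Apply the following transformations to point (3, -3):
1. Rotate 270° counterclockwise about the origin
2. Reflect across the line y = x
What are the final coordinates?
(-3, -3)

Step 1: Rotate 270° → (-3, -3)
Step 2: Reflect across the line y = x → (-3, -3)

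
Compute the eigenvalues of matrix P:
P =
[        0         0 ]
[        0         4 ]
λ = 0, 4

Solve det(P - λI) = 0. For a 2×2 matrix the characteristic equation is λ² - (trace)λ + det = 0.
trace(P) = a + d = 0 + 4 = 4.
det(P) = a*d - b*c = (0)*(4) - (0)*(0) = 0 - 0 = 0.
Characteristic equation: λ² - (4)λ + (0) = 0.
Discriminant = (4)² - 4*(0) = 16 - 0 = 16.
λ = (4 ± √16) / 2 = (4 ± 4) / 2 = 0, 4.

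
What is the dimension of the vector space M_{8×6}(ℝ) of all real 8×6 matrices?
Dimension = 48

A real 8×6 matrix is determined by its 8·6 = 48 independent entries.
A standard basis is {E_ij : 1 ≤ i ≤ 8, 1 ≤ j ≤ 6}, where E_ij has a 1 in position (i, j) and 0 elsewhere — there are 48 such matrices, and they are linearly independent and span M_{8×6}(ℝ).
Therefore dim(M_{8×6}(ℝ)) = 48.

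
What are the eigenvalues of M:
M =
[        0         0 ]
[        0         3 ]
λ = 0, 3

Solve det(M - λI) = 0. For a 2×2 matrix the characteristic equation is λ² - (trace)λ + det = 0.
trace(M) = a + d = 0 + 3 = 3.
det(M) = a*d - b*c = (0)*(3) - (0)*(0) = 0 - 0 = 0.
Characteristic equation: λ² - (3)λ + (0) = 0.
Discriminant = (3)² - 4*(0) = 9 - 0 = 9.
λ = (3 ± √9) / 2 = (3 ± 3) / 2 = 0, 3.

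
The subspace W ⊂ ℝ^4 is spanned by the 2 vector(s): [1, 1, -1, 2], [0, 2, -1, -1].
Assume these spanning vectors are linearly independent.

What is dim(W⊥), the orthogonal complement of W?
dim(W⊥) = 2

For any subspace W of ℝ^n, dim(W) + dim(W⊥) = n (the whole-space dimension).
Here the given 2 vectors are linearly independent, so dim(W) = 2.
Thus dim(W⊥) = n - dim(W) = 4 - 2 = 2.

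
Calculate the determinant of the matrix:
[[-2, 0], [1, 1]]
-2

For a 2×2 matrix [[a, b], [c, d]], det = ad - bc
det = (-2)(1) - (0)(1) = -2 - 0 = -2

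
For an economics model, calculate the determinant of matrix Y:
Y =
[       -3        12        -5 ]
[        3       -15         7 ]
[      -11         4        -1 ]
det(Y) = -84

Expand along row 0 (cofactor expansion): det(Y) = a*(e*i - f*h) - b*(d*i - f*g) + c*(d*h - e*g), where the 3×3 is [[a, b, c], [d, e, f], [g, h, i]].
Minor M_00 = (-15)*(-1) - (7)*(4) = 15 - 28 = -13.
Minor M_01 = (3)*(-1) - (7)*(-11) = -3 + 77 = 74.
Minor M_02 = (3)*(4) - (-15)*(-11) = 12 - 165 = -153.
det(Y) = (-3)*(-13) - (12)*(74) + (-5)*(-153) = 39 - 888 + 765 = -84.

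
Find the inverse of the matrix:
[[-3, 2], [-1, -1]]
[[-1/5, -2/5], [1/5, -3/5]]

For [[a,b],[c,d]], inverse = (1/det)·[[d,-b],[-c,a]]
det = -3·-1 - 2·-1 = 5
Inverse = (1/5)·[[-1, -2], [1, -3]]
        = [[-1/5, -2/5], [1/5, -3/5]]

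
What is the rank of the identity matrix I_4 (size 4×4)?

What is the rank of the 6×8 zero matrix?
rank(I_4) = 4, rank(0) = 0

The identity I_4 has 4 columns that are the standard basis vectors e_1, …, e_4. These are linearly independent, so all 4 columns are pivots and rank(I_4) = 4.
The 6×8 zero matrix has every entry zero, so every row is the zero row and there are no pivots; rank(0) = 0.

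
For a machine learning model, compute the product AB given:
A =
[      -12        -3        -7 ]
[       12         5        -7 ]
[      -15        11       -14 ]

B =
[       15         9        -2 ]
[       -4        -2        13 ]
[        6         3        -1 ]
AB =
[     -210      -123        -8 ]
[      118        77        48 ]
[     -353      -199       187 ]

Matrix multiplication: (AB)[i][j] = sum over k of A[i][k] * B[k][j].
  (AB)[0][0] = (-12)*(15) + (-3)*(-4) + (-7)*(6) = -210
  (AB)[0][1] = (-12)*(9) + (-3)*(-2) + (-7)*(3) = -123
  (AB)[0][2] = (-12)*(-2) + (-3)*(13) + (-7)*(-1) = -8
  (AB)[1][0] = (12)*(15) + (5)*(-4) + (-7)*(6) = 118
  (AB)[1][1] = (12)*(9) + (5)*(-2) + (-7)*(3) = 77
  (AB)[1][2] = (12)*(-2) + (5)*(13) + (-7)*(-1) = 48
  (AB)[2][0] = (-15)*(15) + (11)*(-4) + (-14)*(6) = -353
  (AB)[2][1] = (-15)*(9) + (11)*(-2) + (-14)*(3) = -199
  (AB)[2][2] = (-15)*(-2) + (11)*(13) + (-14)*(-1) = 187
AB =
[     -210      -123        -8 ]
[      118        77        48 ]
[     -353      -199       187 ]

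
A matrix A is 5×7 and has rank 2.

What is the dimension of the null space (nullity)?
5

The rank-nullity theorem for an m×n matrix states:
rank(A) + nullity(A) = n (the number of columns).
Here n = 7 and rank(A) = 2, so nullity(A) = 7 - 2 = 5.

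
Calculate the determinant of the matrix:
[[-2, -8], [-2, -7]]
-2

For a 2×2 matrix [[a, b], [c, d]], det = ad - bc
det = (-2)(-7) - (-8)(-2) = 14 - 16 = -2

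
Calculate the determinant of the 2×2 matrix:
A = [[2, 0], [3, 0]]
0

For A = [[a, b], [c, d]], det(A) = a*d - b*c.
det(A) = (2)*(0) - (0)*(3) = 0 - 0 = 0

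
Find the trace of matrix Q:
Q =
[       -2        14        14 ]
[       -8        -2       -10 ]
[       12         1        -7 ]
tr(Q) = -2 - 2 - 7 = -11

The trace of a square matrix is the sum of its diagonal entries.
Diagonal entries of Q: Q[0][0] = -2, Q[1][1] = -2, Q[2][2] = -7.
tr(Q) = -2 - 2 - 7 = -11.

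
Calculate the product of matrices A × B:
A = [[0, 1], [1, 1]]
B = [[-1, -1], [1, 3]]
[[1, 3], [0, 2]]

Matrix multiplication:
C[0][0] = 0×-1 + 1×1 = 1
C[0][1] = 0×-1 + 1×3 = 3
C[1][0] = 1×-1 + 1×1 = 0
C[1][1] = 1×-1 + 1×3 = 2
Result: [[1, 3], [0, 2]]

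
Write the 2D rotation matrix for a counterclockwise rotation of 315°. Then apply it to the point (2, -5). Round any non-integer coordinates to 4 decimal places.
R = [[√2/2, √2/2], [-√2/2, √2/2]]; R·(2, -5) = (-2.1213, -4.9497)

Rotation matrix formula: R(θ) = [[cos θ, -sin θ], [sin θ, cos θ]]
For θ = 315°:
cos(315°) = √2/2
sin(315°) = -√2/2
R = [[√2/2, √2/2], [-√2/2, √2/2]]
Apply to (2, -5): [√2/2·2 + (√2/2)·-5, -√2/2·2 + √2/2·-5] = (-2.1213, -4.9497)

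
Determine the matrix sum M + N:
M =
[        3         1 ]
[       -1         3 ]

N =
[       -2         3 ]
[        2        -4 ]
M + N =
[        1         4 ]
[        1        -1 ]

Matrix addition is elementwise: (M+N)[i][j] = M[i][j] + N[i][j].
  (M+N)[0][0] = (3) + (-2) = 1
  (M+N)[0][1] = (1) + (3) = 4
  (M+N)[1][0] = (-1) + (2) = 1
  (M+N)[1][1] = (3) + (-4) = -1
M + N =
[        1         4 ]
[        1        -1 ]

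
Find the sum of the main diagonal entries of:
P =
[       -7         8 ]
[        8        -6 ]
tr(P) = -7 - 6 = -13

The trace of a square matrix is the sum of its diagonal entries.
Diagonal entries of P: P[0][0] = -7, P[1][1] = -6.
tr(P) = -7 - 6 = -13.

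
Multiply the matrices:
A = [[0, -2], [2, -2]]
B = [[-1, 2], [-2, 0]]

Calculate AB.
[[4, 0], [2, 4]]

Each entry (i,j) of AB = sum over k of A[i][k]*B[k][j].
(AB)[0][0] = (0)*(-1) + (-2)*(-2) = 4
(AB)[0][1] = (0)*(2) + (-2)*(0) = 0
(AB)[1][0] = (2)*(-1) + (-2)*(-2) = 2
(AB)[1][1] = (2)*(2) + (-2)*(0) = 4
AB = [[4, 0], [2, 4]]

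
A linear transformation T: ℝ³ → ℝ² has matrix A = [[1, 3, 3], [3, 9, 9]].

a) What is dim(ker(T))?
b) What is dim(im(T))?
dim(ker) = 2, dim(im) = 1

Observe that row 2 = 3 × row 1 (so the rows are linearly dependent).
Thus rank(A) = 1 (only one linearly independent row).
dim(im(T)) = rank(A) = 1.
By the rank-nullity theorem applied to T: ℝ³ → ℝ², rank(A) + nullity(A) = 3 (the domain dimension), so dim(ker(T)) = 3 - 1 = 2.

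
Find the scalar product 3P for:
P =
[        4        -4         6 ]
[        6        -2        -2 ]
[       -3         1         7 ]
3P =
[       12       -12        18 ]
[       18        -6        -6 ]
[       -9         3        21 ]

Scalar multiplication is elementwise: (3P)[i][j] = 3 * P[i][j].
  (3P)[0][0] = 3 * (4) = 12
  (3P)[0][1] = 3 * (-4) = -12
  (3P)[0][2] = 3 * (6) = 18
  (3P)[1][0] = 3 * (6) = 18
  (3P)[1][1] = 3 * (-2) = -6
  (3P)[1][2] = 3 * (-2) = -6
  (3P)[2][0] = 3 * (-3) = -9
  (3P)[2][1] = 3 * (1) = 3
  (3P)[2][2] = 3 * (7) = 21
3P =
[       12       -12        18 ]
[       18        -6        -6 ]
[       -9         3        21 ]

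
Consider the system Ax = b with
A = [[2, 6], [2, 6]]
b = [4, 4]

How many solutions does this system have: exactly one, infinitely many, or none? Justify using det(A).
Infinitely many solutions

det(A) = (2)*(6) - (6)*(2) = 0, so A is singular (column 2 is 3 times column 1).
b = [4, 4] = 2 * column 1 of A, so b lies in the column space of A.
A singular matrix whose right-hand side is in its column space gives a 1-parameter family of solutions — infinitely many.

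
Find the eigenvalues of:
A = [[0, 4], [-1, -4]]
λ = -2, -2

Solve det(A - λI) = 0. For a 2×2 matrix this is λ² - (trace)λ + det = 0.
trace(A) = 0 - 4 = -4.
det(A) = (0)*(-4) - (4)*(-1) = 0 + 4 = 4.
Characteristic equation: λ² - (-4)λ + (4) = 0.
Discriminant: (-4)² - 4*(4) = 16 - 16 = 0.
Roots: λ = (-4 ± √0) / 2 = -2, -2.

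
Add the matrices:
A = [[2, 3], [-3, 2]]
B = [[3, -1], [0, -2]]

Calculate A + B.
[[5, 2], [-3, 0]]

Add corresponding elements:
(2)+(3)=5
(3)+(-1)=2
(-3)+(0)=-3
(2)+(-2)=0
A + B = [[5, 2], [-3, 0]]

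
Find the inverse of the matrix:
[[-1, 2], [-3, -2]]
[[-1/4, -1/4], [3/8, -1/8]]

For [[a,b],[c,d]], inverse = (1/det)·[[d,-b],[-c,a]]
det = -1·-2 - 2·-3 = 8
Inverse = (1/8)·[[-2, -2], [3, -1]]
        = [[-1/4, -1/4], [3/8, -1/8]]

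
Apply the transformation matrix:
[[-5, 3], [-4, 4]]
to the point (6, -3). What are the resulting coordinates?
(-39, -36)

Matrix multiplication:
[[-5, 3], [-4, 4]] × [6, -3]ᵀ
= [-5×6 + 3×-3, -4×6 + 4×-3]ᵀ
= [-39.0000, -36.0000]ᵀ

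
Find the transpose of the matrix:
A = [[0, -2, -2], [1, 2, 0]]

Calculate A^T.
[[0, 1], [-2, 2], [-2, 0]]

The transpose sends entry (i,j) to (j,i); rows become columns.
Row 0 of A: [0, -2, -2] -> column 0 of A^T.
Row 1 of A: [1, 2, 0] -> column 1 of A^T.
A^T = [[0, 1], [-2, 2], [-2, 0]]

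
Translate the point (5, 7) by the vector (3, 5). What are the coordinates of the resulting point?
(8, 12)

Translation by (3, 5):
x' = 5 + 3 = 8
y' = 7 + 5 = 12
Homogeneous matrix: [[1, 0, 3], [0, 1, 5], [0, 0, 1]]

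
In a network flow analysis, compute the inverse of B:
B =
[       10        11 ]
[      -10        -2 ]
det(B) = 90
B⁻¹ =
[    -1/45    -11/90 ]
[      1/9       1/9 ]

For a 2×2 matrix B = [[a, b], [c, d]] with det(B) ≠ 0, B⁻¹ = (1/det(B)) * [[d, -b], [-c, a]].
det(B) = (10)*(-2) - (11)*(-10) = -20 + 110 = 90.
B⁻¹ = (1/90) * [[-2, -11], [10, 10]].
Dividing each entry by 90 and reducing:
B⁻¹ =
[    -1/45    -11/90 ]
[      1/9       1/9 ]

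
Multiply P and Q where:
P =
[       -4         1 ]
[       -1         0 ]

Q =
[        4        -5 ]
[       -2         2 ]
PQ =
[      -18        22 ]
[       -4         5 ]

Matrix multiplication: (PQ)[i][j] = sum over k of P[i][k] * Q[k][j].
  (PQ)[0][0] = (-4)*(4) + (1)*(-2) = -18
  (PQ)[0][1] = (-4)*(-5) + (1)*(2) = 22
  (PQ)[1][0] = (-1)*(4) + (0)*(-2) = -4
  (PQ)[1][1] = (-1)*(-5) + (0)*(2) = 5
PQ =
[      -18        22 ]
[       -4         5 ]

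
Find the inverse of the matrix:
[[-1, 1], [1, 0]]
[[0, 1], [1, 1]]

For [[a,b],[c,d]], inverse = (1/det)·[[d,-b],[-c,a]]
det = -1·0 - 1·1 = -1
Inverse = (1/-1)·[[0, -1], [-1, -1]]
        = [[0, 1], [1, 1]]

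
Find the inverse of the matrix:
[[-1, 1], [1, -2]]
[[-2, -1], [-1, -1]]

For [[a,b],[c,d]], inverse = (1/det)·[[d,-b],[-c,a]]
det = -1·-2 - 1·1 = 1
Inverse = (1/1)·[[-2, -1], [-1, -1]]
        = [[-2, -1], [-1, -1]]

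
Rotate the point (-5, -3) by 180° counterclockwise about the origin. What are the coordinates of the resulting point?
(5, 3)

Rotation matrix R(θ) = [[cos θ, -sin θ], [sin θ, cos θ]]; for θ = 180°:
R = [[-1, 0], [0, -1]]
Result: R × [-5, -3]ᵀ = [-1·-5 + (0)·-3, 0·-5 + (-1)·-3]ᵀ = (5, 3)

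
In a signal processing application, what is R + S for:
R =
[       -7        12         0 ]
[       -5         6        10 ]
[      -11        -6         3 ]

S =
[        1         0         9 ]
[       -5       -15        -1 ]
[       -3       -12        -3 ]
R + S =
[       -6        12         9 ]
[      -10        -9         9 ]
[      -14       -18         0 ]

Matrix addition is elementwise: (R+S)[i][j] = R[i][j] + S[i][j].
  (R+S)[0][0] = (-7) + (1) = -6
  (R+S)[0][1] = (12) + (0) = 12
  (R+S)[0][2] = (0) + (9) = 9
  (R+S)[1][0] = (-5) + (-5) = -10
  (R+S)[1][1] = (6) + (-15) = -9
  (R+S)[1][2] = (10) + (-1) = 9
  (R+S)[2][0] = (-11) + (-3) = -14
  (R+S)[2][1] = (-6) + (-12) = -18
  (R+S)[2][2] = (3) + (-3) = 0
R + S =
[       -6        12         9 ]
[      -10        -9         9 ]
[      -14       -18         0 ]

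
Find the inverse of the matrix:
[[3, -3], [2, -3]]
[[1, -1], [2/3, -1]]

For [[a,b],[c,d]], inverse = (1/det)·[[d,-b],[-c,a]]
det = 3·-3 - -3·2 = -3
Inverse = (1/-3)·[[-3, 3], [-2, 3]]
        = [[1, -1], [2/3, -1]]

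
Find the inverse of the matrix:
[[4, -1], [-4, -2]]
[[1/6, -1/12], [-1/3, -1/3]]

For [[a,b],[c,d]], inverse = (1/det)·[[d,-b],[-c,a]]
det = 4·-2 - -1·-4 = -12
Inverse = (1/-12)·[[-2, 1], [4, 4]]
        = [[1/6, -1/12], [-1/3, -1/3]]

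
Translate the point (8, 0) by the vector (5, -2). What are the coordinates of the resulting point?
(13, -2)

Translation by (5, -2):
x' = 8 + 5 = 13
y' = 0 + -2 = -2
Homogeneous matrix: [[1, 0, 5], [0, 1, -2], [0, 0, 1]]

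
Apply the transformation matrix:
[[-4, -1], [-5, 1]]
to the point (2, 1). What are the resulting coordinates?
(-9, -9)

Matrix multiplication:
[[-4, -1], [-5, 1]] × [2, 1]ᵀ
= [-4×2 + -1×1, -5×2 + 1×1]ᵀ
= [-9.0000, -9.0000]ᵀ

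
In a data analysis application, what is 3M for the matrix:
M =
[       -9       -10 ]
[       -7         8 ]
3M =
[      -27       -30 ]
[      -21        24 ]

Scalar multiplication is elementwise: (3M)[i][j] = 3 * M[i][j].
  (3M)[0][0] = 3 * (-9) = -27
  (3M)[0][1] = 3 * (-10) = -30
  (3M)[1][0] = 3 * (-7) = -21
  (3M)[1][1] = 3 * (8) = 24
3M =
[      -27       -30 ]
[      -21        24 ]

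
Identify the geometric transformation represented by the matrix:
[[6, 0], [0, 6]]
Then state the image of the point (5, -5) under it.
uniform scaling by factor 6; image of (5, -5) is (30, -30)

This is a diagonal matrix with equal entries 6, so it scales both axes by the same factor 6.
The matrix [[6, 0], [0, 6]] represents: uniform scaling by factor 6.
Applying it to (5, -5): [6·5 + 0·-5, 0·5 + 6·-5] = (30, -30).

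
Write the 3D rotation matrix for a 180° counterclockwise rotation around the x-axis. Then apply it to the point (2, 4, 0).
R = [[1, 0, 0], [0, -1, 0], [0, 0, -1]]; R·(2, 4, 0) = (2, -4, 0)

Rotation matrix for 180° around x-axis:
cos(180°) = -1, sin(180°) = 0
R = [[1, 0, 0], [0, -1, 0], [0, 0, -1]]
Apply to (2, 4, 0): R·[2, 4, 0]ᵀ = (2, -4, 0)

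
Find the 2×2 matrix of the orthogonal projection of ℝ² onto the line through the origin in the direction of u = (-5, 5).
[[1/2, -1/2], [-1/2, 1/2]]

The orthogonal projection onto the line spanned by a nonzero vector u = (a, b) has matrix P = (u uᵀ) / (uᵀ u) = (1/(a² + b²)) · [[a², ab], [ab, b²]].
Here u = (-5, 5), so a² + b² = 25 + 25 = 50.
P = (1/50) · [[25, -25], [-25, 25]] = [[1/2, -1/2], [-1/2, 1/2]].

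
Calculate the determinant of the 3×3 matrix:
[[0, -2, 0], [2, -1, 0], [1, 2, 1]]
4

Expansion along first row:
det = 0·det([[-1,0],[2,1]]) - -2·det([[2,0],[1,1]]) + 0·det([[2,-1],[1,2]])
    = 0·(-1·1 - 0·2) - -2·(2·1 - 0·1) + 0·(2·2 - -1·1)
    = 0·-1 - -2·2 + 0·5
    = 0 + 4 + 0 = 4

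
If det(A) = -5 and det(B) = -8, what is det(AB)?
40

Use the multiplicative property of determinants: det(AB) = det(A)*det(B).
det(AB) = (-5)*(-8) = 40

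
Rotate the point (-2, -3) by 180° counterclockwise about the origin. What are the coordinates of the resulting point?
(2, 3)

Rotation matrix R(θ) = [[cos θ, -sin θ], [sin θ, cos θ]]; for θ = 180°:
R = [[-1, 0], [0, -1]]
Result: R × [-2, -3]ᵀ = [-1·-2 + (0)·-3, 0·-2 + (-1)·-3]ᵀ = (2, 3)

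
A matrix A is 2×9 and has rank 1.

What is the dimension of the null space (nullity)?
8

The rank-nullity theorem for an m×n matrix states:
rank(A) + nullity(A) = n (the number of columns).
Here n = 9 and rank(A) = 1, so nullity(A) = 9 - 1 = 8.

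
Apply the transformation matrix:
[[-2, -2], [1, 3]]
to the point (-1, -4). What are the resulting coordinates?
(10, -13)

Matrix multiplication:
[[-2, -2], [1, 3]] × [-1, -4]ᵀ
= [-2×-1 + -2×-4, 1×-1 + 3×-4]ᵀ
= [10.0000, -13.0000]ᵀ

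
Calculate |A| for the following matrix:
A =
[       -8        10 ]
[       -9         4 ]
det(A) = 58

For a 2×2 matrix [[a, b], [c, d]], det = a*d - b*c.
det(A) = (-8)*(4) - (10)*(-9) = -32 + 90 = 58.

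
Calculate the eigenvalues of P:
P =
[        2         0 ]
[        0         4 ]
λ = 2, 4

Solve det(P - λI) = 0. For a 2×2 matrix the characteristic equation is λ² - (trace)λ + det = 0.
trace(P) = a + d = 2 + 4 = 6.
det(P) = a*d - b*c = (2)*(4) - (0)*(0) = 8 - 0 = 8.
Characteristic equation: λ² - (6)λ + (8) = 0.
Discriminant = (6)² - 4*(8) = 36 - 32 = 4.
λ = (6 ± √4) / 2 = (6 ± 2) / 2 = 2, 4.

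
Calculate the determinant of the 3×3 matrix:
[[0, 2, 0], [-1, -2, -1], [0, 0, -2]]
-4

Expansion along first row:
det = 0·det([[-2,-1],[0,-2]]) - 2·det([[-1,-1],[0,-2]]) + 0·det([[-1,-2],[0,0]])
    = 0·(-2·-2 - -1·0) - 2·(-1·-2 - -1·0) + 0·(-1·0 - -2·0)
    = 0·4 - 2·2 + 0·0
    = 0 + -4 + 0 = -4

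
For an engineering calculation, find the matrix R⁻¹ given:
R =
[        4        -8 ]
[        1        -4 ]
det(R) = -8
R⁻¹ =
[      1/2        -1 ]
[      1/8      -1/2 ]

For a 2×2 matrix R = [[a, b], [c, d]] with det(R) ≠ 0, R⁻¹ = (1/det(R)) * [[d, -b], [-c, a]].
det(R) = (4)*(-4) - (-8)*(1) = -16 + 8 = -8.
R⁻¹ = (1/-8) * [[-4, 8], [-1, 4]].
Dividing each entry by -8 and reducing:
R⁻¹ =
[      1/2        -1 ]
[      1/8      -1/2 ]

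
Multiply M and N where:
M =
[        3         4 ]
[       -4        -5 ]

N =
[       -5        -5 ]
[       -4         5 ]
MN =
[      -31         5 ]
[       40        -5 ]

Matrix multiplication: (MN)[i][j] = sum over k of M[i][k] * N[k][j].
  (MN)[0][0] = (3)*(-5) + (4)*(-4) = -31
  (MN)[0][1] = (3)*(-5) + (4)*(5) = 5
  (MN)[1][0] = (-4)*(-5) + (-5)*(-4) = 40
  (MN)[1][1] = (-4)*(-5) + (-5)*(5) = -5
MN =
[      -31         5 ]
[       40        -5 ]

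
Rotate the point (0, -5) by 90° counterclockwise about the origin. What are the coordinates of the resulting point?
(5, 0)

Rotation matrix R(θ) = [[cos θ, -sin θ], [sin θ, cos θ]]; for θ = 90°:
R = [[0, -1], [1, 0]]
Result: R × [0, -5]ᵀ = [0·0 + (-1)·-5, 1·0 + (0)·-5]ᵀ = (5, 0)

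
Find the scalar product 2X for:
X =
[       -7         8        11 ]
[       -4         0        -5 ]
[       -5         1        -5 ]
2X =
[      -14        16        22 ]
[       -8         0       -10 ]
[      -10         2       -10 ]

Scalar multiplication is elementwise: (2X)[i][j] = 2 * X[i][j].
  (2X)[0][0] = 2 * (-7) = -14
  (2X)[0][1] = 2 * (8) = 16
  (2X)[0][2] = 2 * (11) = 22
  (2X)[1][0] = 2 * (-4) = -8
  (2X)[1][1] = 2 * (0) = 0
  (2X)[1][2] = 2 * (-5) = -10
  (2X)[2][0] = 2 * (-5) = -10
  (2X)[2][1] = 2 * (1) = 2
  (2X)[2][2] = 2 * (-5) = -10
2X =
[      -14        16        22 ]
[       -8         0       -10 ]
[      -10         2       -10 ]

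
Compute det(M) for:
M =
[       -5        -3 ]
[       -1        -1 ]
det(M) = 2

For a 2×2 matrix [[a, b], [c, d]], det = a*d - b*c.
det(M) = (-5)*(-1) - (-3)*(-1) = 5 - 3 = 2.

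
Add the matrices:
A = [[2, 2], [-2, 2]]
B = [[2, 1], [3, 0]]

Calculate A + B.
[[4, 3], [1, 2]]

Add corresponding elements:
(2)+(2)=4
(2)+(1)=3
(-2)+(3)=1
(2)+(0)=2
A + B = [[4, 3], [1, 2]]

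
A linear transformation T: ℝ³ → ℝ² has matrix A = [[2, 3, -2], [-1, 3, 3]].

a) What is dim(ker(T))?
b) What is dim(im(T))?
dim(ker) = 1, dim(im) = 2

The two rows are not scalar multiples of one another (no single k satisfies row 2 = k × row 1), so they are linearly independent.
Thus rank(A) = 2.
dim(im(T)) = rank(A) = 2.
By the rank-nullity theorem applied to T: ℝ³ → ℝ², rank(A) + nullity(A) = 3 (the domain dimension), so dim(ker(T)) = 3 - 2 = 1.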